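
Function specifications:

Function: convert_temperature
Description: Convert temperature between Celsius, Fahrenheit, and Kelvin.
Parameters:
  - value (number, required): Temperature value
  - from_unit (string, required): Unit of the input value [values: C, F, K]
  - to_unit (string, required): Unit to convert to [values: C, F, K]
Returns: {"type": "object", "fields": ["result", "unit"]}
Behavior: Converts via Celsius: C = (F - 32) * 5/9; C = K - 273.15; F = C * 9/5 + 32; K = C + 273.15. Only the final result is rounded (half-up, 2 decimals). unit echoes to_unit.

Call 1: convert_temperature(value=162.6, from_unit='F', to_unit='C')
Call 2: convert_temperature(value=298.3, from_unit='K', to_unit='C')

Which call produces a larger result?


Call 1:
  To C: (162.6 - 32) * 5/9 = 72.555556
  Target is C: 72.555556
  Round to 2 decimals: 72.56
  -> 72.56 C
Call 2:
  To C: 298.3 - 273.15 = 25.15
  Target is C: 25.15
  Round to 2 decimals: 25.15
  -> 25.15 C
Call 1 (72.56 C)


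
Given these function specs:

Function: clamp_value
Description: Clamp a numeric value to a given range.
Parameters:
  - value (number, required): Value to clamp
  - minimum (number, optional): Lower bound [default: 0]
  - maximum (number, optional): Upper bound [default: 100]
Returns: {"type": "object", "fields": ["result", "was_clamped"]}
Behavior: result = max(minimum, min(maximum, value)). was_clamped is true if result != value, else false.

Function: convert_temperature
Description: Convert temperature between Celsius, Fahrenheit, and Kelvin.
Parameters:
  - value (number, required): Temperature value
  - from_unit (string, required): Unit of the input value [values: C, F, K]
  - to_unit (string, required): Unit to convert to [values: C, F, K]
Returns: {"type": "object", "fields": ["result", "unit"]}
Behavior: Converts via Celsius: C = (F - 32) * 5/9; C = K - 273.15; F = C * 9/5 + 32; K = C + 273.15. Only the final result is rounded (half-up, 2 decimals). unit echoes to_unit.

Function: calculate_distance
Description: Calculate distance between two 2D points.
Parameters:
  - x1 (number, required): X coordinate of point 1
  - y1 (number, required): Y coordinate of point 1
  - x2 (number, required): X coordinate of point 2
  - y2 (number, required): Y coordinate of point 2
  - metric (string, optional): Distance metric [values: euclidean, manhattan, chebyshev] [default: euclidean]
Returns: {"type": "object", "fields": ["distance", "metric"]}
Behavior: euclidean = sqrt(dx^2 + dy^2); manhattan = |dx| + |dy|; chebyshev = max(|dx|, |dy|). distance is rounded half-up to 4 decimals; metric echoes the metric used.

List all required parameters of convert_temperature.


Parameters of convert_temperature and their required/optional flag:
  value: required
  from_unit: required
  to_unit: required
from_unit, to_unit, value


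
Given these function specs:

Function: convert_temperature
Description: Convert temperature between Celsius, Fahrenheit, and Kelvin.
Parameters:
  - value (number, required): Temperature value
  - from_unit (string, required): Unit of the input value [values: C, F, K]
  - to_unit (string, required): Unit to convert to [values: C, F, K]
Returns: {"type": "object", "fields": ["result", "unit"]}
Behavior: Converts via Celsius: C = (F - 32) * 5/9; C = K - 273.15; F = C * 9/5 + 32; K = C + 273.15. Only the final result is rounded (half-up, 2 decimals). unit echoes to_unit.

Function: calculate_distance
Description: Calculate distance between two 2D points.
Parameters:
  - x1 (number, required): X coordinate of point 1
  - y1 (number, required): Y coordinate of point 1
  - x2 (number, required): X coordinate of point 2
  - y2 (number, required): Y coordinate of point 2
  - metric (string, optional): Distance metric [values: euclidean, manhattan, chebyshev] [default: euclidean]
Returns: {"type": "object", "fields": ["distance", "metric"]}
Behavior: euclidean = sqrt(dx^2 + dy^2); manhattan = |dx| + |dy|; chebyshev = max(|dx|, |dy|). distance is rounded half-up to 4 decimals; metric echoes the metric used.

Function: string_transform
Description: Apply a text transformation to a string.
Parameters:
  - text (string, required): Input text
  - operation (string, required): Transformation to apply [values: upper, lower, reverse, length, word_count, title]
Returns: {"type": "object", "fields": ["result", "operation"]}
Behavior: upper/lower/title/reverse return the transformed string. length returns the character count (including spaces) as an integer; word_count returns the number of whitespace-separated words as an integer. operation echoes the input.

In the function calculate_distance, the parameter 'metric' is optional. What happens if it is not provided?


The calculate_distance spec declares:
  - metric (string, optional): Distance metric [values: euclidean, manhattan, chebyshev] [default: euclidean]
It defaults to euclidean


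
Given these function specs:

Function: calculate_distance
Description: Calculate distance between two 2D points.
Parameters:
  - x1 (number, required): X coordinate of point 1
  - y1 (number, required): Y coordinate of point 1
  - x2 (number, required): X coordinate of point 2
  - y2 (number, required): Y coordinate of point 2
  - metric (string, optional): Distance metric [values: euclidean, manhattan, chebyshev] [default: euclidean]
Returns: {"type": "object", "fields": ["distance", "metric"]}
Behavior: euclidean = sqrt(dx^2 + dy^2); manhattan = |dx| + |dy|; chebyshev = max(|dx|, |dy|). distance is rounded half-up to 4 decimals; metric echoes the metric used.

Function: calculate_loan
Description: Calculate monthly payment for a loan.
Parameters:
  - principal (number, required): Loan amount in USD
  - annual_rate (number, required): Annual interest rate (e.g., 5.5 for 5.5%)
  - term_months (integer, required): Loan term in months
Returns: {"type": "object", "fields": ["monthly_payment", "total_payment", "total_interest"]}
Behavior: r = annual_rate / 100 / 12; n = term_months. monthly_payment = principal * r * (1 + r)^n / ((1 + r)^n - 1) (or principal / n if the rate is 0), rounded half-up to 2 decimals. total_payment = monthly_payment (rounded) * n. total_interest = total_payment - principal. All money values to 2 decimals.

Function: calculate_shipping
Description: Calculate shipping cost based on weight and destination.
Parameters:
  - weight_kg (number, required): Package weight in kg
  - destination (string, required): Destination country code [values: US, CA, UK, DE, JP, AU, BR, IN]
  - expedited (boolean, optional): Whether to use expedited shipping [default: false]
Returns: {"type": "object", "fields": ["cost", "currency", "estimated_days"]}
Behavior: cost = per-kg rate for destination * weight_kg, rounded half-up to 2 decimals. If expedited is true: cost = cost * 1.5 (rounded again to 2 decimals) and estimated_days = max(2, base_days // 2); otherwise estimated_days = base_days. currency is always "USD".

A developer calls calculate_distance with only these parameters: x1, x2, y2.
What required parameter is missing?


Required parameters: x1, y1, x2, y2
Provided: x1, x2, y2
Missing: y1
y1


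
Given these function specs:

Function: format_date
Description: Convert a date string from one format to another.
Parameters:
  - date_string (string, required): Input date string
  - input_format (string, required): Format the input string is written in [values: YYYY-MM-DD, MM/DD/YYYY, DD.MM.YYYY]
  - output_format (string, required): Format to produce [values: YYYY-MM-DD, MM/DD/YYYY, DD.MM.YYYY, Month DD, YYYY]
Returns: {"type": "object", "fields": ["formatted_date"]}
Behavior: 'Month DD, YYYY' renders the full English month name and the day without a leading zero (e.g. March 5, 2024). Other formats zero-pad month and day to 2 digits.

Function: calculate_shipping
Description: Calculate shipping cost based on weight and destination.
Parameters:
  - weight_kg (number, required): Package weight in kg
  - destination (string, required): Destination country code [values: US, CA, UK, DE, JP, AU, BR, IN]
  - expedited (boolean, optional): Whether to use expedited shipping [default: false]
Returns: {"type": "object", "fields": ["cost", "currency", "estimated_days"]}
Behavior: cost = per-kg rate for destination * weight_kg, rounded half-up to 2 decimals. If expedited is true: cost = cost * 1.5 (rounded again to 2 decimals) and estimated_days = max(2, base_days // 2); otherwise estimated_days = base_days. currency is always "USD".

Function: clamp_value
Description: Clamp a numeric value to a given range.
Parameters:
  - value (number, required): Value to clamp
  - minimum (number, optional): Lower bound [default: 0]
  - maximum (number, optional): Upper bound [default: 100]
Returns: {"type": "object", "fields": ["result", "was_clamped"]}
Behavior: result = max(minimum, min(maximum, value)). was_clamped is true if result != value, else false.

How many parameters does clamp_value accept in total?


Parameters of clamp_value: value (required), minimum (optional), maximum (optional)
Total:
3


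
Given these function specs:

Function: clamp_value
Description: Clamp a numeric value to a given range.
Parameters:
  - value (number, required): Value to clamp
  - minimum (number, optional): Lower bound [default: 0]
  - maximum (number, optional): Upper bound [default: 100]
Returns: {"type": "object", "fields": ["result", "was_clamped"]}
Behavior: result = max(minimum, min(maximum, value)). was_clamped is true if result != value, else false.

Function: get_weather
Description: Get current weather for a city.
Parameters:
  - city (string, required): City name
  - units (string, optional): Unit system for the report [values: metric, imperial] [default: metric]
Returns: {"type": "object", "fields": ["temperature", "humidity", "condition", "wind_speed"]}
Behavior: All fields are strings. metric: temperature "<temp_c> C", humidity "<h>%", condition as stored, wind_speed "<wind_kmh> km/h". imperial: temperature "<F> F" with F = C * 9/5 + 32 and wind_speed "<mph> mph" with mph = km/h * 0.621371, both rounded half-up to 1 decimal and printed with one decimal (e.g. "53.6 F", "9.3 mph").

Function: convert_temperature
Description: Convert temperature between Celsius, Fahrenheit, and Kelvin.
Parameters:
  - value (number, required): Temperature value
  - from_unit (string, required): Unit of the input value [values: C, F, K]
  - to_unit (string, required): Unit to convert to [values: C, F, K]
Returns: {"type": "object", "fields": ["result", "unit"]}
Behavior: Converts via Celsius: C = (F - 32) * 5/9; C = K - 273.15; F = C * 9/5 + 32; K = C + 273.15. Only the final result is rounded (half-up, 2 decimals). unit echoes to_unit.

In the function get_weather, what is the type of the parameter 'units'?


The get_weather spec declares:
  - units (string, optional): Unit system for the report [values: metric, imperial] [default: metric]
Type:
string


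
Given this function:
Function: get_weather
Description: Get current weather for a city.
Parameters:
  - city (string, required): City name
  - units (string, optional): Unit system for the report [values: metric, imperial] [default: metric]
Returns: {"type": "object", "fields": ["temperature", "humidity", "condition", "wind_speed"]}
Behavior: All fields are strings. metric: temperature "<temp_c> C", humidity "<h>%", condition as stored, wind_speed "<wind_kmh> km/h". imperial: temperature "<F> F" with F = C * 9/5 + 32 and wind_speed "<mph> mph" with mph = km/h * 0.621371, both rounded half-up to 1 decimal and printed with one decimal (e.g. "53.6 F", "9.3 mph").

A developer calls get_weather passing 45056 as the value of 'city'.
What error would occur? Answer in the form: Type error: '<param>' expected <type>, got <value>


Spec: 'city' is declared as string; 45056 is an integer.
Type error: 'city' expected string, got 45056


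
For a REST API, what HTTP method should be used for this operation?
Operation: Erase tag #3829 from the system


GET = read, POST = create, PUT = update/replace, DELETE = remove
This operation is a removal.
DELETE


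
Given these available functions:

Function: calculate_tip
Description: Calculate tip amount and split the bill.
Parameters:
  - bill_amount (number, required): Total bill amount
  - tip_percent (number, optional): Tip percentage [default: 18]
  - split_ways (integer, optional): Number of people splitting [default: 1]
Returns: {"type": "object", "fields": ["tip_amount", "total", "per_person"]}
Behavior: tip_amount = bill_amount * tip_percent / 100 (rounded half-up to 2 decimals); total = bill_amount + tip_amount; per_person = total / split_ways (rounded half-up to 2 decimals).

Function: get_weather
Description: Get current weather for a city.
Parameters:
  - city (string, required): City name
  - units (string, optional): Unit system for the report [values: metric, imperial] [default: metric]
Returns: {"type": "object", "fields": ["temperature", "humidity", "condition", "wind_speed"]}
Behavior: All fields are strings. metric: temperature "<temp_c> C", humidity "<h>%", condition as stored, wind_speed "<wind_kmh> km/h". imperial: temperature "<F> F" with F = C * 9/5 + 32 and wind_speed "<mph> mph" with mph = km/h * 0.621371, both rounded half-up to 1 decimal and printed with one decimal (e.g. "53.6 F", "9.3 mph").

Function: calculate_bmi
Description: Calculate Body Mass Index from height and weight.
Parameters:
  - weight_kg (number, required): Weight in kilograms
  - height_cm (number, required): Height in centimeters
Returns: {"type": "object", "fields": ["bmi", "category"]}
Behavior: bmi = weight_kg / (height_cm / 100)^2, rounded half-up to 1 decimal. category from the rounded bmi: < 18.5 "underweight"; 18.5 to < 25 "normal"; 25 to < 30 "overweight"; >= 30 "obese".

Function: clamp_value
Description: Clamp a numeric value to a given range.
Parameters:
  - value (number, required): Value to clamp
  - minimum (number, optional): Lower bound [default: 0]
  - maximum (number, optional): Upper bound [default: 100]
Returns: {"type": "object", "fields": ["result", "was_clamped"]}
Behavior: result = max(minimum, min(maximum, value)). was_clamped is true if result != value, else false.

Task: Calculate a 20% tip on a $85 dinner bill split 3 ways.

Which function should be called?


The task needs a function whose description is: Calculate tip amount and split the bill.
calculate_tip


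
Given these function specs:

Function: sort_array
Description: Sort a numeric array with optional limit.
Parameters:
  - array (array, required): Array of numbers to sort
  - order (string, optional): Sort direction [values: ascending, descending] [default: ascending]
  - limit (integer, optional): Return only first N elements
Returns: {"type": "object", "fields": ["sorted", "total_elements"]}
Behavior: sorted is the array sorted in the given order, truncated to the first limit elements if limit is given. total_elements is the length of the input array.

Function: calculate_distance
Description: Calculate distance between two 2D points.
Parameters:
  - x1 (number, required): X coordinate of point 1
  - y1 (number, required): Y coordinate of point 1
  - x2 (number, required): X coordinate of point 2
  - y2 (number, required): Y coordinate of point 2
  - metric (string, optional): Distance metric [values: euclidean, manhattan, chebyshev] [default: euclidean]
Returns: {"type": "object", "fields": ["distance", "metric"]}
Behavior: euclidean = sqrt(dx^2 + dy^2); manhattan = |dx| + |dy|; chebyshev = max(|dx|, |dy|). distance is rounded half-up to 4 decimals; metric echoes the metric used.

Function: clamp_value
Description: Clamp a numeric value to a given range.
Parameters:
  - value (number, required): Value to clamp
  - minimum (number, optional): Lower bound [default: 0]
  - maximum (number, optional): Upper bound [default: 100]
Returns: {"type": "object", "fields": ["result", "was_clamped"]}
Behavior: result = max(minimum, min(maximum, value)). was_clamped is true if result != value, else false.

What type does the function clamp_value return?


The clamp_value spec declares Returns: {"type": "object", "fields": ["result", "was_clamped"]}
Type:
object


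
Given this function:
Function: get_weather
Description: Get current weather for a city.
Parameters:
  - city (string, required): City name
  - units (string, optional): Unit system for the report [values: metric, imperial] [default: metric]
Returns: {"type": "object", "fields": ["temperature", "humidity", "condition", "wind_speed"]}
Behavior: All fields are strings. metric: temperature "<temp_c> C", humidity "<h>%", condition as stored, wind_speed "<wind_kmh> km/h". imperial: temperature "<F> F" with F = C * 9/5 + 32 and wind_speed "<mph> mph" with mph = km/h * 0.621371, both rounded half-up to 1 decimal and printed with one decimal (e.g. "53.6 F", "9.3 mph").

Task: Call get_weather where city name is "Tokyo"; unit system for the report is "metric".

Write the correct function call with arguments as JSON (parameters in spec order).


Mapping each described value to its parameter name:
  'City name' -> city = "Tokyo"
  'Unit system for the report' -> units = "metric"
get_weather({"city": "Tokyo", "units": "metric"})


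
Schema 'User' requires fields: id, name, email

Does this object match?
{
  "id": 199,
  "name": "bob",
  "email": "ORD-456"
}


Checking required fields... All present.
Valid - all required fields present


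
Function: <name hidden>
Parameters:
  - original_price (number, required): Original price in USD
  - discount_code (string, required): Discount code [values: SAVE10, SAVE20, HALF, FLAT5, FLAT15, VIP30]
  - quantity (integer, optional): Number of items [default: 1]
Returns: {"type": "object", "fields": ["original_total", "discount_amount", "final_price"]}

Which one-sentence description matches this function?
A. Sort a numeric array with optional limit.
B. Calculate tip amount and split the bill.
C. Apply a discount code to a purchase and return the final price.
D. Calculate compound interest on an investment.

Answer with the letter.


Parameters original_price, discount_code, quantity and return ["original_total", "discount_amount", "final_price"] fit: Apply a discount code to a purchase and return the final price.
C


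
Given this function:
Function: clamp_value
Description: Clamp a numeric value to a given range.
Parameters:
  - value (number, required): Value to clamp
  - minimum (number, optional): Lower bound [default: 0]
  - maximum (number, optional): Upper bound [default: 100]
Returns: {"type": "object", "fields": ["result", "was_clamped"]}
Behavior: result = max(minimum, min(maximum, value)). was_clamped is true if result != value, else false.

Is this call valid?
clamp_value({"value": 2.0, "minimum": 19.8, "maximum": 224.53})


Checking all required parameters present and types match... All valid.
Valid


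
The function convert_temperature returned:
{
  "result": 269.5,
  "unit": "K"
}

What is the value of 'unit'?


K


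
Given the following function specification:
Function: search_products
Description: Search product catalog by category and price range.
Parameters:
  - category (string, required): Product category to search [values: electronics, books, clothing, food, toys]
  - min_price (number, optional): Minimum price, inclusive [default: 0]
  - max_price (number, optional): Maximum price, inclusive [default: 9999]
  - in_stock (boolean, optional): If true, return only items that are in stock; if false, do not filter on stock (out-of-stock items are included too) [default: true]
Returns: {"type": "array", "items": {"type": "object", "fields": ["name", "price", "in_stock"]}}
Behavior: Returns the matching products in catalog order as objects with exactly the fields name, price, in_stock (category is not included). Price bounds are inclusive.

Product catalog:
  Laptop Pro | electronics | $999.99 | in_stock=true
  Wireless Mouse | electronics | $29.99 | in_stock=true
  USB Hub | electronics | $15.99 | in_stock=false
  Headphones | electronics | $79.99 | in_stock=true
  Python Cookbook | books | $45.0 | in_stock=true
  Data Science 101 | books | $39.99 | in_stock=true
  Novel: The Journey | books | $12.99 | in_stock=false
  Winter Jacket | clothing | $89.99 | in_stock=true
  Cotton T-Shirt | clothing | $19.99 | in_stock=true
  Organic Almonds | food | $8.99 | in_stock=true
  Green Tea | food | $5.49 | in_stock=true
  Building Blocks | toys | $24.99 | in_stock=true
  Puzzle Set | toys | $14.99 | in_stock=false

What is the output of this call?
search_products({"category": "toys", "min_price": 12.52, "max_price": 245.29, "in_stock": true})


Filter: category=toys, 12.52 <= price <= 245.29, in-stock only
  Building Blocks ($24.99): keep
  Puzzle Set ($14.99): out of stock -> skip
Output:
[{"name": "Building Blocks", "price": 24.99, "in_stock": true}]


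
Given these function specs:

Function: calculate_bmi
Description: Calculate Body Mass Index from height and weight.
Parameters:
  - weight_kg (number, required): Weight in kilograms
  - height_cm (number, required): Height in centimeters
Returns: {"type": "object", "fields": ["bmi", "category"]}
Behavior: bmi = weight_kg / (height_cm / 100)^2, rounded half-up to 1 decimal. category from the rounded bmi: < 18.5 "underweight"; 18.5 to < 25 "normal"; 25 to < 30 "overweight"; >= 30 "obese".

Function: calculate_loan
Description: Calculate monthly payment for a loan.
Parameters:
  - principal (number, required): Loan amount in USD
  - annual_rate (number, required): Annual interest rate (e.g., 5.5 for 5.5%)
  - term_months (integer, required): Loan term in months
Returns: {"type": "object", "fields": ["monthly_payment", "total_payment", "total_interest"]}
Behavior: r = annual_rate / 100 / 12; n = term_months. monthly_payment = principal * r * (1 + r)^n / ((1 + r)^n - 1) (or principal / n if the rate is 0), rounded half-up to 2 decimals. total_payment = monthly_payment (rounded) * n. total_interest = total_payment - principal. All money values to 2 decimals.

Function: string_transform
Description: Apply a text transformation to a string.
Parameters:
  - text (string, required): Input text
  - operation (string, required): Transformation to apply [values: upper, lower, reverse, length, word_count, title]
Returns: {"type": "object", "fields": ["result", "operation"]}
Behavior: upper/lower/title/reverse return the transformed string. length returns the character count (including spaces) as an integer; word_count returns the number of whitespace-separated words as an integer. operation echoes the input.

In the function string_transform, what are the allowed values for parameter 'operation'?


The string_transform spec declares:
  - operation (string, required): Transformation to apply [values: upper, lower, reverse, length, word_count, title]
Allowed values:
upper, lower, reverse, length, word_count, title


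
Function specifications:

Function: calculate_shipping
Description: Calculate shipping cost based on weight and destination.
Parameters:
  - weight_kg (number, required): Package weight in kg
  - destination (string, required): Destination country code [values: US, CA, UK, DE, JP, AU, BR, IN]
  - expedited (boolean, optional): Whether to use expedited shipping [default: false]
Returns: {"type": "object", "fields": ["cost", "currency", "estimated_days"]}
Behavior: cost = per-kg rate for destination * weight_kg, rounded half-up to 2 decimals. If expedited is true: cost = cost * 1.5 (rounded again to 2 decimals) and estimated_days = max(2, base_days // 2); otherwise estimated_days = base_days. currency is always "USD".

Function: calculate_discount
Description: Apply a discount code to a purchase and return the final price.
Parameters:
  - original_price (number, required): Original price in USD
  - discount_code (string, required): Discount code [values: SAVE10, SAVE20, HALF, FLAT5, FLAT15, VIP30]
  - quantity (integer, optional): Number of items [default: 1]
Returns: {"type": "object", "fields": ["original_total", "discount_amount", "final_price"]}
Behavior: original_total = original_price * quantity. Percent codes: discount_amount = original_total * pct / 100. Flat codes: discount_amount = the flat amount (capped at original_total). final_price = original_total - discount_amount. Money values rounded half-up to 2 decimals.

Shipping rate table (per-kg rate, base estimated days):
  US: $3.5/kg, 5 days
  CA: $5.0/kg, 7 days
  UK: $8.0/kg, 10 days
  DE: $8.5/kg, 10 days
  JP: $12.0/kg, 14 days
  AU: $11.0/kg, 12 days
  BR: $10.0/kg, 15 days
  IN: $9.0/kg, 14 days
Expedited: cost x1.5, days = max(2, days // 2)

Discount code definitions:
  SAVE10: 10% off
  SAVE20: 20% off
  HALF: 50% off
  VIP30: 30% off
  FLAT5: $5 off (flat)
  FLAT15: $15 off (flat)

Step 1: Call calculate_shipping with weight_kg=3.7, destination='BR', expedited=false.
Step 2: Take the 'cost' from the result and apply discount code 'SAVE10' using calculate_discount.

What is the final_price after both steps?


Step 1: calculate_shipping(weight_kg=3.7, destination=BR, expedited=false)
  Rate for BR: $10.0/kg, base 15 days
  cost = 10.0 * 3.7 = 37 -> 37.00
  expedited not set/false: estimated_days = 15
  -> cost = 37.00 USD
Step 2: calculate_discount(original_price=37.0, discount_code=SAVE10, quantity=1)
  original_total = 37.0 * 1 = 37.00
  SAVE10 = 10% off: discount_amount = 37.00 * 10/100 = 3.7 -> 3.70
  final_price = 37.00 - 3.70 = 33.30
  -> final_price = 33.30
$33.30


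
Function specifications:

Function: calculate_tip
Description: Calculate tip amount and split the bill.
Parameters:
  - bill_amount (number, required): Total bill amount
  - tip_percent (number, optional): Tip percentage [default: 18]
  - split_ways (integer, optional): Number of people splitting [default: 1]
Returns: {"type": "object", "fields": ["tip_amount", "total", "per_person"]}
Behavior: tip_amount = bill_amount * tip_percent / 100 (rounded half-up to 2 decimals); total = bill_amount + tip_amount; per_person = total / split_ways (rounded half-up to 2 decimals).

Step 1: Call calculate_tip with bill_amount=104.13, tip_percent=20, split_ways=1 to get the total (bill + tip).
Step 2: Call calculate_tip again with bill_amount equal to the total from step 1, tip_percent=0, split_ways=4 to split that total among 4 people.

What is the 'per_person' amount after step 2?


Step 1: calculate_tip(bill_amount=104.13, tip_percent=20, split_ways=1)
  tip_amount = 104.13 * 20/100 = 20.826 -> 20.83
  total = 104.13 + 20.83 = 124.96
  per_person = 124.96 / 1 = 124.96 -> 124.96
  -> total = 124.96
Step 2: calculate_tip(bill_amount=124.96, tip_percent=0, split_ways=4)
  tip_amount = 124.96 * 0/100 = 0 -> 0.00
  total = 124.96 + 0.00 = 124.96
  per_person = 124.96 / 4 = 31.24 -> 31.24
  -> per_person = 31.24
$31.24


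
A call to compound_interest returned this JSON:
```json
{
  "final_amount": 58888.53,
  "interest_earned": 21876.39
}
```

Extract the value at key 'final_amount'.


58888.53


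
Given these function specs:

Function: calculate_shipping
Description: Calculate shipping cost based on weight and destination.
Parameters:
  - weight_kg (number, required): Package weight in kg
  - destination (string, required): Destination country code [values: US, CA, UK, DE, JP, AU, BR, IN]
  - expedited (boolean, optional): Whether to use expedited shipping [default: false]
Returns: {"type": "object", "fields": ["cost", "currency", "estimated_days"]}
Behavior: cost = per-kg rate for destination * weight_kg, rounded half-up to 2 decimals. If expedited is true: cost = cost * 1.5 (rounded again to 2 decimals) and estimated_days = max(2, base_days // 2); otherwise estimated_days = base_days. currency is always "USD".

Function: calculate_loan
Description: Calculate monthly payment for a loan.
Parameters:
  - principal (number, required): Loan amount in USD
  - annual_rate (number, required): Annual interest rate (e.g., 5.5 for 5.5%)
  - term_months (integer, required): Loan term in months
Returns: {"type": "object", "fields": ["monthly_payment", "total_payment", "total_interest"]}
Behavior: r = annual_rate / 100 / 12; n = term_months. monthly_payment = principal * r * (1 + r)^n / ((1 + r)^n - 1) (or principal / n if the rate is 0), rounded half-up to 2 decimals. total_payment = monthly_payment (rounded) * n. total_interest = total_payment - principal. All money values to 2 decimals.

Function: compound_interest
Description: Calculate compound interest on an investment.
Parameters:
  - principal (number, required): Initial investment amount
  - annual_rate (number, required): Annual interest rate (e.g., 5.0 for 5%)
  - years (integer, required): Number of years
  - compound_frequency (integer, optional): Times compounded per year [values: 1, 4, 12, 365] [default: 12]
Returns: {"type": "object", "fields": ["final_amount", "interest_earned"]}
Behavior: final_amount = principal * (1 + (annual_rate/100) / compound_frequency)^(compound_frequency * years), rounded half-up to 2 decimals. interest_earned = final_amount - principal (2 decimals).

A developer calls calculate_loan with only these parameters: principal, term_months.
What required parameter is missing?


Required parameters: principal, annual_rate, term_months
Provided: principal, term_months
Missing: annual_rate
annual_rate


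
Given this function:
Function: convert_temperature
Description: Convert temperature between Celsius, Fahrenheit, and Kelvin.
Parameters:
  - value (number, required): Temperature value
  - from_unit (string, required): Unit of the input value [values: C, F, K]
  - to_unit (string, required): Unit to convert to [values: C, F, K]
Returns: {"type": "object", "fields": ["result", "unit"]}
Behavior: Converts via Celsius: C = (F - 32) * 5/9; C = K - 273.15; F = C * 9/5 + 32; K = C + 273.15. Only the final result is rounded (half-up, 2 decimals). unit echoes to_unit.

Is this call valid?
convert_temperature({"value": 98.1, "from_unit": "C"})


Checking required parameters...
Missing required parameter: to_unit
Invalid - missing required parameter 'to_unit'


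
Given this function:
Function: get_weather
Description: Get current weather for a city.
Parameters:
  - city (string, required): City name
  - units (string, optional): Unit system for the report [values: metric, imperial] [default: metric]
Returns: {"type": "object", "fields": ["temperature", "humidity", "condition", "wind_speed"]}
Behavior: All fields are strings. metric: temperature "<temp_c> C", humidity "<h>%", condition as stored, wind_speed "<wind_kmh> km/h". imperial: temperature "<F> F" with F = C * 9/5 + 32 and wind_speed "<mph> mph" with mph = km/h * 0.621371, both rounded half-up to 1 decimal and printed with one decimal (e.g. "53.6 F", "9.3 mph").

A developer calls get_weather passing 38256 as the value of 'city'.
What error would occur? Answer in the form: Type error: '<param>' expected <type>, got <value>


Spec: 'city' is declared as string; 38256 is an integer.
Type error: 'city' expected string, got 38256


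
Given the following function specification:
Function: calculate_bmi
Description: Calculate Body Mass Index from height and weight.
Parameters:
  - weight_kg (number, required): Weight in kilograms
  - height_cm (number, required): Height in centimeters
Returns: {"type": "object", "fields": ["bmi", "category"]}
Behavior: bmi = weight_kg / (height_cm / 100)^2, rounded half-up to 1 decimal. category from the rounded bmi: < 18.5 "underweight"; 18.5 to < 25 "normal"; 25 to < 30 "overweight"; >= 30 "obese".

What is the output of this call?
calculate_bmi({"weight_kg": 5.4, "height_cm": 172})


height_m = 172 / 100 = 1.72
bmi = 5.4 / 1.72^2 = 5.4 / 2.9584 = 1.825311 -> 1.8
1.8 < 18.5 -> underweight
Output:
{"bmi": 1.8, "category": "underweight"}


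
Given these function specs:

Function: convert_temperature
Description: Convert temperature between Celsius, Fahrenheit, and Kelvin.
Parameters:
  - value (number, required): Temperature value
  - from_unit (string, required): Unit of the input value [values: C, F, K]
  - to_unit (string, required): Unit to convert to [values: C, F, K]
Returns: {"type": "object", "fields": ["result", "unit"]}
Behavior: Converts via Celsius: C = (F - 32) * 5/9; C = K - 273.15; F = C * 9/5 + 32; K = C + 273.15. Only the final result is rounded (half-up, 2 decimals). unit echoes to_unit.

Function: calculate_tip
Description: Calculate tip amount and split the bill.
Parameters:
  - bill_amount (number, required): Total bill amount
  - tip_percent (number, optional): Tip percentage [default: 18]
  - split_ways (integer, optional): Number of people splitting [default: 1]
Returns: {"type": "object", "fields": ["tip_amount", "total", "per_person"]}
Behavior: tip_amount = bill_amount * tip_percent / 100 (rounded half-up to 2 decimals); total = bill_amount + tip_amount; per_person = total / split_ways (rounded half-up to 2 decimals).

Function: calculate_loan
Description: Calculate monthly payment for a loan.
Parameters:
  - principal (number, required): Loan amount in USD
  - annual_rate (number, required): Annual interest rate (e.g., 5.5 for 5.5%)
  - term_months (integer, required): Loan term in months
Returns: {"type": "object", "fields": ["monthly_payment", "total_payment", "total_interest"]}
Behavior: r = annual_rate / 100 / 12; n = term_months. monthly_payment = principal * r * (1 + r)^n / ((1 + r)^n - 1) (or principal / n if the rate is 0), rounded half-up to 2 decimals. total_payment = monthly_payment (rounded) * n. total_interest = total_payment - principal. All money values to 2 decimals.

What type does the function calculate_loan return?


The calculate_loan spec declares Returns: {"type": "object", "fields": ["monthly_payment", "total_payment", "total_interest"]}
Type:
object


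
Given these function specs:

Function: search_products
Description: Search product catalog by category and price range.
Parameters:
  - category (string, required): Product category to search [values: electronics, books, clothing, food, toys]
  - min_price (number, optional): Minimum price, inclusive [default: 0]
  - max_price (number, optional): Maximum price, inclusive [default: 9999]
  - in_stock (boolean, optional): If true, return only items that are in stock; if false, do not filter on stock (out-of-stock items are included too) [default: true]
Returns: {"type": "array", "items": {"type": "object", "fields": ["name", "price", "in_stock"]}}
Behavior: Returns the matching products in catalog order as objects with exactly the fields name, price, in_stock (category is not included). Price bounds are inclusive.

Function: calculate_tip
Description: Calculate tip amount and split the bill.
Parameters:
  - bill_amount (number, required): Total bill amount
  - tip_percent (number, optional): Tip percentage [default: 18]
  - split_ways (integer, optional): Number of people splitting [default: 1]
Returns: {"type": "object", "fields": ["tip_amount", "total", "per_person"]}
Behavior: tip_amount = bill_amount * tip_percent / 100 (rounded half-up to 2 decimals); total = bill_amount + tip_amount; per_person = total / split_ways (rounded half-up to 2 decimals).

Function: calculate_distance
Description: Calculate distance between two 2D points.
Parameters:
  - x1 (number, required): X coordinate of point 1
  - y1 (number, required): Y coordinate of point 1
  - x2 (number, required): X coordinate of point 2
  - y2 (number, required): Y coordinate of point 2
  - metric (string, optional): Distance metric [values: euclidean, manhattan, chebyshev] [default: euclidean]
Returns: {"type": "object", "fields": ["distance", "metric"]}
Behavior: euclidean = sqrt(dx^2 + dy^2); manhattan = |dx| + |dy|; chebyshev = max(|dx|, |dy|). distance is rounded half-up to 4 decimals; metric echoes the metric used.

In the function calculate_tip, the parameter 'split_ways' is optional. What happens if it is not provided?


The calculate_tip spec declares:
  - split_ways (integer, optional): Number of people splitting [default: 1]
It defaults to 1


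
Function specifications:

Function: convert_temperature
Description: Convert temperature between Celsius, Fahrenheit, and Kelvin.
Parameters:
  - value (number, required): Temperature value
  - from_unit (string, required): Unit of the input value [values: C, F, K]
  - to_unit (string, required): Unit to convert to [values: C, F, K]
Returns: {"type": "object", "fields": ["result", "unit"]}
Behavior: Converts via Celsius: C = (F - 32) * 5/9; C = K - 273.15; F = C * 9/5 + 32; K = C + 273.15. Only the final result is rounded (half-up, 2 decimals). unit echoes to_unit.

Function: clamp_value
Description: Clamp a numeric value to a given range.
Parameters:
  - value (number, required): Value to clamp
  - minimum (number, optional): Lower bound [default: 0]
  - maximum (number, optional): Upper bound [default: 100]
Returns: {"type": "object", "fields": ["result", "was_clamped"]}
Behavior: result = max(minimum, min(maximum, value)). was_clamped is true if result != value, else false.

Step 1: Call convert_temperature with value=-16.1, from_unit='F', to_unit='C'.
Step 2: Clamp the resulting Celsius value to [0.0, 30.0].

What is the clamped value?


Step 1: convert_temperature(value=-16.1, from_unit=F, to_unit=C)
  To C: (-16.1 - 32) * 5/9 = -26.722222
  Target is C: -26.722222
  Round to 2 decimals: -26.72
  -> result = -26.72 C
Step 2: clamp_value(value=-26.72, minimum=0.0, maximum=30.0)
  result = max(0.0, min(30.0, -26.72)) = max(0.0, -26.72) = 0.0
  was_clamped = (0.0 != -26.72) = true
  -> result = 0.0
0.0


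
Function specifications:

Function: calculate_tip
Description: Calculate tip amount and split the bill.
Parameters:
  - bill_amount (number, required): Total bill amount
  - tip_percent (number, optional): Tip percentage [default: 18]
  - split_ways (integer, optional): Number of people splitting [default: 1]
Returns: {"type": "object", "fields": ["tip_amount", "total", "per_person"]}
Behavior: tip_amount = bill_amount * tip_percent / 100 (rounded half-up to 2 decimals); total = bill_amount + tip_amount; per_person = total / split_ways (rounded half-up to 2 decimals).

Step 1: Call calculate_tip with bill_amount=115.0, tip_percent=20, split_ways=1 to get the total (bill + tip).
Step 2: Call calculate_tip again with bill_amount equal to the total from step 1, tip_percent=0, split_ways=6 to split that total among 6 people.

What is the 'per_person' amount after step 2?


Step 1: calculate_tip(bill_amount=115.0, tip_percent=20, split_ways=1)
  tip_amount = 115.0 * 20/100 = 23 -> 23.00
  total = 115.0 + 23.00 = 138.00
  per_person = 138.00 / 1 = 138 -> 138.00
  -> total = 138.00
Step 2: calculate_tip(bill_amount=138.0, tip_percent=0, split_ways=6)
  tip_amount = 138.0 * 0/100 = 0 -> 0.00
  total = 138.0 + 0.00 = 138.00
  per_person = 138.00 / 6 = 23 -> 23.00
  -> per_person = 23.00
$23.00


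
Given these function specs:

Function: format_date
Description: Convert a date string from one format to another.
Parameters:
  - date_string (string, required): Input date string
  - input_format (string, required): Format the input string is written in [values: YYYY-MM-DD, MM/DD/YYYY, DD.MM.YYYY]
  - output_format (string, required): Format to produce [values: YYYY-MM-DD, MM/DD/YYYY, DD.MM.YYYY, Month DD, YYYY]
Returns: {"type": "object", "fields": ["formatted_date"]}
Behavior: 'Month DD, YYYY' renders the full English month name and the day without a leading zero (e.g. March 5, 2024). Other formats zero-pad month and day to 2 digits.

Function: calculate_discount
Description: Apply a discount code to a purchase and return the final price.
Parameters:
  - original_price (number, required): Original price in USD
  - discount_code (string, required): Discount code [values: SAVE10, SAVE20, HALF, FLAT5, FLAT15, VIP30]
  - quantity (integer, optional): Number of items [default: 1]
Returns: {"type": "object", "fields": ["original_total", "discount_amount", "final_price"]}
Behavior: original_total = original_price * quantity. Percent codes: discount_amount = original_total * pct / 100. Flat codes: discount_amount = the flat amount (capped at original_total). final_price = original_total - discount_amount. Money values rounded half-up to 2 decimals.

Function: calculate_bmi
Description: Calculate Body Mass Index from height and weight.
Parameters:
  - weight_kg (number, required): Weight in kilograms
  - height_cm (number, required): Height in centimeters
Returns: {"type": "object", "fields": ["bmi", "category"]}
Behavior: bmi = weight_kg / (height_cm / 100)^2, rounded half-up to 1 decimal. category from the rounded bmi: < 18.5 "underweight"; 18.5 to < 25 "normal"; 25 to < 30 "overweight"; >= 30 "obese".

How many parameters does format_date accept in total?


Parameters of format_date: date_string (required), input_format (required), output_format (required)
Total:
3
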